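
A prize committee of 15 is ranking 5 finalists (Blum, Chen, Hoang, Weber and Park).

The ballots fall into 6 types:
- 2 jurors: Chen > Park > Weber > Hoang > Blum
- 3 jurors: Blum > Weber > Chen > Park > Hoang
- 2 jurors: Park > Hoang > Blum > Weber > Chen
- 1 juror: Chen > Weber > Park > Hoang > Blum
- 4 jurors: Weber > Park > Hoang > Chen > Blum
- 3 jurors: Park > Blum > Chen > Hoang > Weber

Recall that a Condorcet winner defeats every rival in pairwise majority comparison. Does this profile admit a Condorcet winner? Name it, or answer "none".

none

Check each pair by majority over 15 ballots:
Blum vs Chen: 3+2+3 = 8 for Blum, 7 for Chen — Blum by 8–7.
Blum vs Hoang: Blum preferred on 3+3 = 6 ballots; Hoang wins 9–6.
Blum vs Weber: Blum preferred on 3+2+3 = 8 ballots; Blum wins 8–7.
Blum vs Park: Blum is ranked higher on 3 ballots, Park on 12. Park wins 12–3.
Chen vs Hoang: 9 to 6, Chen.
Chen vs Weber: Chen is ranked higher on 2+1+3 = 6 ballots, Weber on 9. Weber wins 9–6.
Chen vs Park: Chen is ranked higher on 2+3+1 = 6 ballots, Park on 9. Park wins 9–6.
Hoang vs Weber: 5 to 10, Weber.
Hoang vs Park: 0 for Hoang, 15 for Park — Park by 15–0.
Weber vs Park: Weber is ranked higher on 3+1+4 = 8 ballots, Park on 7. Weber wins 8–7.
Every nominee loses at least once (Blum loses to Hoang; Chen loses to Blum; Hoang loses to Chen; Weber loses to Blum; Park loses to Weber). The majority relation contains the cycle Blum > Chen > Hoang > Blum, so there is no Condorcet winner.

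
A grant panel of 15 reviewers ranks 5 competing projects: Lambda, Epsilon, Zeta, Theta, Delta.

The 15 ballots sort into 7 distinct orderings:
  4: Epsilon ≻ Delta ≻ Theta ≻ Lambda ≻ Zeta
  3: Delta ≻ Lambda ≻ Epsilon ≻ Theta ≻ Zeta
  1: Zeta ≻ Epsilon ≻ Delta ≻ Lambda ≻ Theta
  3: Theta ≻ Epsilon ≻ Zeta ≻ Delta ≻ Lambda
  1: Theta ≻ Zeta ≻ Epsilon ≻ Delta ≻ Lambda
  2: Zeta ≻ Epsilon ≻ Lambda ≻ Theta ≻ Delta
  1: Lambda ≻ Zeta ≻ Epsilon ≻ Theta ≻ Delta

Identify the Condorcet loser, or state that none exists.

Pairwise majorities:
Lambda vs Epsilon: Lambda is ranked higher on 3+1 = 4 ballots, Epsilon on 11. Epsilon wins 11–4.
Lambda vs Zeta: Lambda wins 8–7.
Lambda–Theta: Theta 8–7.
Lambda–Delta: Delta 12–3.
Epsilon vs Zeta: 4+3+3 = 10 for Epsilon, 5 for Zeta — Epsilon by 10–5.
Epsilon–Theta: Epsilon 11–4.
Epsilon vs Delta: Epsilon wins 12–3.
Zeta vs Theta: Zeta is ranked higher on 1+2+1 = 4 ballots, Theta on 11. Theta wins 11–4.
Zeta vs Delta: Zeta wins 8–7.
Theta vs Delta: Delta wins 8–7.
Each project has at least one pairwise win (Lambda beats Zeta; Epsilon beats Lambda; Zeta beats Delta; Theta beats Lambda; Delta beats Lambda) — no Condorcet loser.

none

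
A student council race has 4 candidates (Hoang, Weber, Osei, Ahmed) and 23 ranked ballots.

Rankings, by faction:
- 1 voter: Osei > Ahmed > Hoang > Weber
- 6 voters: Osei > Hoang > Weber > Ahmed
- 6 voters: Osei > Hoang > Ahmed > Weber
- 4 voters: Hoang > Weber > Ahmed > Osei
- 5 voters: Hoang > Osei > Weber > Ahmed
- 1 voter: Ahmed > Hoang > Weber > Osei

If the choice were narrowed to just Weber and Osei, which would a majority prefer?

Ballots ranking Weber above Osei: 4 + 1 = 5.
Ballots ranking Osei above Weber: 23 − 5 = 18.
Osei wins the head-to-head 18–5.

Osei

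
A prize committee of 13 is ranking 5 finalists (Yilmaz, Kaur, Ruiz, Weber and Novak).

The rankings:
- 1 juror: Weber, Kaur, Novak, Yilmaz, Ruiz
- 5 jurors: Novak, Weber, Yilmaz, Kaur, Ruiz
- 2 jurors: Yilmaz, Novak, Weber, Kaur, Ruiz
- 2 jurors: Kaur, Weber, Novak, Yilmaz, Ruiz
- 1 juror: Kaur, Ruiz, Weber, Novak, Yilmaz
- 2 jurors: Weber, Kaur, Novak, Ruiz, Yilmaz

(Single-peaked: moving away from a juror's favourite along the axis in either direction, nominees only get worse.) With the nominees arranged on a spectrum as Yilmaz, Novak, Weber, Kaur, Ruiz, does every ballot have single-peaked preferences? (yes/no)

Axis positions: Yilmaz=1, Novak=2, Weber=3, Kaur=4, Ruiz=5.
Group 1 (peak Weber at position 3): ranking walks positions 3-4-2-1-5, expanding outward from the peak — single-peaked.
Group 2 (peak Novak at position 2): ranking walks positions 2-3-1-4-5, expanding outward from the peak — single-peaked.
Group 3 (peak Yilmaz at position 1): ranking walks positions 1-2-3-4-5, expanding outward from the peak — single-peaked.
Group 4 (peak Kaur at position 4): ranking walks positions 4-3-2-1-5, expanding outward from the peak — single-peaked.
Group 5 (peak Kaur at position 4): ranking walks positions 4-5-3-2-1, expanding outward from the peak — single-peaked.
Group 6 (peak Weber at position 3): ranking walks positions 3-4-2-5-1, expanding outward from the peak — single-peaked.
Every ranking is single-peaked on this axis.

yes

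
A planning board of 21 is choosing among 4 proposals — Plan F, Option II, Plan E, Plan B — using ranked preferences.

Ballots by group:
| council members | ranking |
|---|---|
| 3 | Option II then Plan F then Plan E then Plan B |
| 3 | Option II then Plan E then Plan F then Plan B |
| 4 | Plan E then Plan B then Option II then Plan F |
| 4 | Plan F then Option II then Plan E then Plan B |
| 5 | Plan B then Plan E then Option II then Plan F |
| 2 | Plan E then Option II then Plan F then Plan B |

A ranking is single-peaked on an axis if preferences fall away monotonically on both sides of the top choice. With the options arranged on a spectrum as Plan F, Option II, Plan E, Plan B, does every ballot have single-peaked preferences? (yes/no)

yes

Axis positions: Plan F=1, Option II=2, Plan E=3, Plan B=4.
Group 1 (peak Option II at position 2): ranking walks positions 2-1-3-4, expanding outward from the peak — single-peaked.
Group 2 (peak Option II at position 2): ranking walks positions 2-3-1-4, expanding outward from the peak — single-peaked.
Group 3 (peak Plan E at position 3): ranking walks positions 3-4-2-1, expanding outward from the peak — single-peaked.
Group 4 (peak Plan F at position 1): ranking walks positions 1-2-3-4, expanding outward from the peak — single-peaked.
Group 5 (peak Plan B at position 4): ranking walks positions 4-3-2-1, expanding outward from the peak — single-peaked.
Group 6 (peak Plan E at position 3): ranking walks positions 3-2-1-4, expanding outward from the peak — single-peaked.
Every ranking is single-peaked on this axis.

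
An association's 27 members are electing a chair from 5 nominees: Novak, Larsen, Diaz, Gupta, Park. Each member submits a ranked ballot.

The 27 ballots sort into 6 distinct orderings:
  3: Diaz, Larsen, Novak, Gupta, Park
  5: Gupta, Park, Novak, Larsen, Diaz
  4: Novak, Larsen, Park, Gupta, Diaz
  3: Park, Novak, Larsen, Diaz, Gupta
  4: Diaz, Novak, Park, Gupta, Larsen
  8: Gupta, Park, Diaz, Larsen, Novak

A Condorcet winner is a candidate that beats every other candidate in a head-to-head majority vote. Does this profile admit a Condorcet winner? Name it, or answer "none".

Check each pair by majority over 27 ballots:
Novak vs Larsen: 5+4+3+4 = 16 for Novak, 11 for Larsen — Novak by 16–11.
Novak vs Diaz: Novak is ranked higher on 5+4+3 = 12 ballots, Diaz on 15. Diaz wins 15–12.
Novak vs Gupta: 3+4+3+4 = 14 for Novak, 13 for Gupta — Novak by 14–13.
Novak vs Park: Novak is ranked higher on 3+4+4 = 11 ballots, Park on 16. Park wins 16–11.
Larsen vs Diaz: 5+4+3 = 12 for Larsen, 15 for Diaz — Diaz by 15–12.
Larsen vs Gupta: 10 to 17, Gupta.
Larsen vs Park: Larsen preferred on 3+4 = 7 ballots; Park wins 20–7.
Diaz vs Gupta: 10 to 17, Gupta.
Diaz vs Park: Diaz preferred on 3+4 = 7 ballots; Park wins 20–7.
Gupta vs Park: Gupta is ranked higher on 3+5+8 = 16 ballots, Park on 11. Gupta wins 16–11.
No candidate is unbeaten: Novak loses to Diaz; Larsen loses to Novak; Diaz loses to Gupta; Gupta loses to Novak; Park loses to Gupta. In particular Novak > Gupta > Diaz > Novak is a majority cycle — no Condorcet winner exists.

none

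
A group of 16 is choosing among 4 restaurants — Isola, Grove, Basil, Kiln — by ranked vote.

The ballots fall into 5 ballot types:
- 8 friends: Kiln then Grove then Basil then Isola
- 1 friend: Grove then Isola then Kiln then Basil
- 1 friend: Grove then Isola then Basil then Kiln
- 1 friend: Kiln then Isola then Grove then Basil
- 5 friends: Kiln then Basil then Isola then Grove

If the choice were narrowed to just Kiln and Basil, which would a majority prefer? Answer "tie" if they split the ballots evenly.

Kiln

Ballots ranking Kiln above Basil: 8 + 1 + 1 + 5 = 15.
Ballots ranking Basil above Kiln: 16 − 15 = 1.
Kiln wins the head-to-head 15–1.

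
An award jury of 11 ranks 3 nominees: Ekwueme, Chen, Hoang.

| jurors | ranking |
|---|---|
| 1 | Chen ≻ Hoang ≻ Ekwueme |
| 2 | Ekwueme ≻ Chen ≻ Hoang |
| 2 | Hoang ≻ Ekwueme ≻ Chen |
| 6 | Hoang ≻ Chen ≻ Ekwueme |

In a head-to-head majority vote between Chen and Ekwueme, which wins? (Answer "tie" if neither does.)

Chen

Ballots ranking Chen above Ekwueme: 1 + 6 = 7.
Ballots ranking Ekwueme above Chen: 11 − 7 = 4.
Chen wins the head-to-head 7–4.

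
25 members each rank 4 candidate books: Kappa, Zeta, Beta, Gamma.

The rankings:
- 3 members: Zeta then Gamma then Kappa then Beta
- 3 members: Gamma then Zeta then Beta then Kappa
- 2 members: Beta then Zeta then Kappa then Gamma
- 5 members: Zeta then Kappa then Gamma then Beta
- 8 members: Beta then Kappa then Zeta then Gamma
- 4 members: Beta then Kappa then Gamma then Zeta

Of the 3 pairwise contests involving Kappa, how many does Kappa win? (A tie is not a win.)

1

Kappa against each rival (25 members):
Kappa vs Zeta: 12 to 13, Zeta.
Kappa vs Beta: Kappa preferred on 3+5 = 8 ballots; Beta wins 17–8.
Kappa vs Gamma: Kappa wins 19–6.
Kappa beats Gamma; loses to Zeta, Beta — 1 pairwise win.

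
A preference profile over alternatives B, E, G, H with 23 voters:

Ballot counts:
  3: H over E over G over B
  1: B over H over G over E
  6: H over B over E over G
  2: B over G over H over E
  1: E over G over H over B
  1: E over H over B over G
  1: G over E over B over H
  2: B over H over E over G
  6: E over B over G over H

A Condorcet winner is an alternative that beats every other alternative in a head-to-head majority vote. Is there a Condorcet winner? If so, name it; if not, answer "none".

Pairwise majorities:
B vs E: E, 12–11.
B vs G: B wins 18–5.
B–H: B 12–11.
E vs G: E wins 19–4.
E–H: H 14–9.
G–H: H 13–10.
No alternative is unbeaten: B loses to E; E loses to H; G loses to B; H loses to B. In particular B > H > E > B is a majority cycle — no Condorcet winner exists.

none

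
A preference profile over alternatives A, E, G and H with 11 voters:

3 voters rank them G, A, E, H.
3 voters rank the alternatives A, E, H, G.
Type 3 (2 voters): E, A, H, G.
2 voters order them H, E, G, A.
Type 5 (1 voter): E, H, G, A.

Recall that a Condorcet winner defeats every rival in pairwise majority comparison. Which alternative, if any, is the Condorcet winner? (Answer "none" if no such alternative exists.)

Check each pair by majority over 11 ballots:
A vs E: A is ranked higher on 3+3 = 6 ballots, E on 5. A wins 6–5.
A vs G: A is ranked higher on 3+2 = 5 ballots, G on 6. G wins 6–5.
A vs H: 8 to 3, A.
E vs G: E preferred on 3+2+2+1 = 8 ballots; E wins 8–3.
E vs H: 9 to 2, E.
G vs H: 3 for G, 8 for H — H by 8–3.
No alternative is unbeaten: A loses to G; E loses to A; G loses to E; H loses to A. In particular A > E > G > A is a majority cycle — no Condorcet winner exists.

none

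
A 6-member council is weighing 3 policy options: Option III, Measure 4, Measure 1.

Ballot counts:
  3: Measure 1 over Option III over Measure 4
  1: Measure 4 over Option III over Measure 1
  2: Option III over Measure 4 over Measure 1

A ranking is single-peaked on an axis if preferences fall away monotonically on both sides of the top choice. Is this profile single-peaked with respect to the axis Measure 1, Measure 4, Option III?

Axis positions: Measure 1=1, Measure 4=2, Option III=3.
Group 1: ranking walks positions 1-3-2; Option III is ranked above Measure 4 even though Measure 4 lies between Option III and the peak Measure 1 on the axis — preferences dip and rise again. Not single-peaked.
Group 2 (peak Measure 4 at position 2): ranking walks positions 2-3-1, expanding outward from the peak — single-peaked.
Group 3 (peak Option III at position 3): ranking walks positions 3-2-1, expanding outward from the peak — single-peaked.
Group 1 violates single-peakedness, so the profile is not single-peaked on this axis.

no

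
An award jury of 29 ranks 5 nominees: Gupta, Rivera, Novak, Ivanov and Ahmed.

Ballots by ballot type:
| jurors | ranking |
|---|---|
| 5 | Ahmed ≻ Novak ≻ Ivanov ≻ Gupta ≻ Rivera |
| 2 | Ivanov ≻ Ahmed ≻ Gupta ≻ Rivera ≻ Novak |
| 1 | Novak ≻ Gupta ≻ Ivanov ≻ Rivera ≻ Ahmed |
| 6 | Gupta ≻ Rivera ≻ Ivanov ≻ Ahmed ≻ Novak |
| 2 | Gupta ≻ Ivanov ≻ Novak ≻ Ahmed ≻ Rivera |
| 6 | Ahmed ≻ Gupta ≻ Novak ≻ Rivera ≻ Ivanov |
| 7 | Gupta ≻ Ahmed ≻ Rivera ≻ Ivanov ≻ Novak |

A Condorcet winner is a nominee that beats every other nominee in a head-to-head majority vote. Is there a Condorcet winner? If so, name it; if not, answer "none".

Pairwise majorities:
Gupta vs Rivera: 29 for Gupta, 0 for Rivera — Gupta by 29–0.
Gupta vs Novak: Gupta is ranked higher on 2+6+2+6+7 = 23 ballots, Novak on 6. Gupta wins 23–6.
Gupta vs Ivanov: Gupta preferred on 1+6+2+6+7 = 22 ballots; Gupta wins 22–7.
Gupta vs Ahmed: 16 to 13, Gupta.
Rivera vs Novak: 15 to 14, Rivera.
Rivera vs Ivanov: Rivera is ranked higher on 6+6+7 = 19 ballots, Ivanov on 10. Rivera wins 19–10.
Rivera vs Ahmed: Rivera preferred on 1+6 = 7 ballots; Ahmed wins 22–7.
Novak vs Ivanov: Novak is ranked higher on 5+1+6 = 12 ballots, Ivanov on 17. Ivanov wins 17–12.
Novak vs Ahmed: 3 to 26, Ahmed.
Ivanov vs Ahmed: Ivanov preferred on 2+1+6+2 = 11 ballots; Ahmed wins 18–11.
Only Gupta has no losses; Gupta is the Condorcet winner.

Gupta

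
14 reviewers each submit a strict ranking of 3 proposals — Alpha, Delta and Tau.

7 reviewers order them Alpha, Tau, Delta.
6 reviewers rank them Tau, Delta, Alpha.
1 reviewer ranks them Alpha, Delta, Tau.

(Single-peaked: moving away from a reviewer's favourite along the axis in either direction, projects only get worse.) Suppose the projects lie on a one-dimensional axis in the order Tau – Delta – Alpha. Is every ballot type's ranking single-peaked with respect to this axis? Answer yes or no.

no

Axis positions: Tau=1, Delta=2, Alpha=3.
Ballot type 1: ranking walks positions 3-1-2; Tau is ranked above Delta even though Delta lies between Tau and the peak Alpha on the axis — preferences dip and rise again. Not single-peaked.
Ballot type 2 (peak Tau at position 1): ranking walks positions 1-2-3, expanding outward from the peak — single-peaked.
Ballot type 3 (peak Alpha at position 3): ranking walks positions 3-2-1, expanding outward from the peak — single-peaked.
Ballot type 1 violates single-peakedness, so the profile is not single-peaked on this axis.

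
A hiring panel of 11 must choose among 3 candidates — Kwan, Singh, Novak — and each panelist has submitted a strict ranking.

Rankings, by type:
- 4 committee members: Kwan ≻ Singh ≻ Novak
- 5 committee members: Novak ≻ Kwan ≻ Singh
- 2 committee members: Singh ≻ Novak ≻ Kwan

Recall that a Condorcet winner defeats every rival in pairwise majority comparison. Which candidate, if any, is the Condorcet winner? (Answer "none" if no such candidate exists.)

Pairwise majorities:
Kwan vs Singh: Kwan preferred on 4+5 = 9 ballots; Kwan wins 9–2.
Kwan vs Novak: 4 to 7, Novak.
Singh vs Novak: 4+2 = 6 for Singh, 5 for Novak — Singh by 6–5.
Every candidate loses at least once (Kwan loses to Novak; Singh loses to Kwan; Novak loses to Singh). The majority relation contains the cycle Kwan > Singh > Novak > Kwan, so there is no Condorcet winner.

none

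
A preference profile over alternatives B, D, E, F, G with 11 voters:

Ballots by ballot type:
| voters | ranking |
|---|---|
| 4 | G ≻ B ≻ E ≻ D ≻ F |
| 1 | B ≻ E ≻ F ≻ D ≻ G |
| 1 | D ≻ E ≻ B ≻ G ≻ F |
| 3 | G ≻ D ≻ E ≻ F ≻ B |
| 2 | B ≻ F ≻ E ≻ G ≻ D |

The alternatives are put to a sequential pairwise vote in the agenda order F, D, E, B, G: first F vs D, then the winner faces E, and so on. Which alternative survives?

Round 1: F vs D — 3–8, D advances.
Round 2: D vs E — 4–7, E advances.
Round 3: E vs B — 4–7, B advances.
Round 4: B vs G — 4–7, G advances.
G survives the agenda.

G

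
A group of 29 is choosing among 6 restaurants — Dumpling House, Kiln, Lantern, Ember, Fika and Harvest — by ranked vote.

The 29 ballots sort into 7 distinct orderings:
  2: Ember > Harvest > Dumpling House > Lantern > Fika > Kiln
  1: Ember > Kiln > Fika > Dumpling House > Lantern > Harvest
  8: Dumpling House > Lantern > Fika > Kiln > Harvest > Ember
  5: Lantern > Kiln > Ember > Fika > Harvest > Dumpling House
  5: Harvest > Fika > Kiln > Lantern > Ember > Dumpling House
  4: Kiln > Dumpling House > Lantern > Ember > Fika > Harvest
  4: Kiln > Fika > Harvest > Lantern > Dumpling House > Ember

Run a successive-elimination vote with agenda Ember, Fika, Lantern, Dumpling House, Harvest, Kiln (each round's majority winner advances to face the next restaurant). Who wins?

Kiln

Round 1: Ember vs Fika — 12–17, Fika advances.
Round 2: Fika vs Lantern — 10–19, Lantern advances.
Round 3: Lantern vs Dumpling House — 14–15, Dumpling House advances.
Round 4: Dumpling House vs Harvest — 13–16, Harvest advances.
Round 5: Harvest vs Kiln — 7–22, Kiln advances.
Kiln survives the agenda.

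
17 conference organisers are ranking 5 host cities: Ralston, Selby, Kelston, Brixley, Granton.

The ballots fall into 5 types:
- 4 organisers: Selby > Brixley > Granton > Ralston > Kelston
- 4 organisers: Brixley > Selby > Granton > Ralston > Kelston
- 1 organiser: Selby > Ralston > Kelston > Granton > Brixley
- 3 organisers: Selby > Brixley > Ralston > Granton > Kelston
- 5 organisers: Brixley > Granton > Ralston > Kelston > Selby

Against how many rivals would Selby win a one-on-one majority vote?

3

Selby against each rival (17 organisers):
Selby vs Ralston: 4+4+1+3 = 12 for Selby, 5 for Ralston — Selby by 12–5.
Selby vs Kelston: 12 to 5, Selby.
Selby–Brixley: Brixley 9–8.
Selby vs Granton: 12 to 5, Selby.
Selby beats Ralston, Kelston, Granton; loses to Brixley — 3 pairwise wins.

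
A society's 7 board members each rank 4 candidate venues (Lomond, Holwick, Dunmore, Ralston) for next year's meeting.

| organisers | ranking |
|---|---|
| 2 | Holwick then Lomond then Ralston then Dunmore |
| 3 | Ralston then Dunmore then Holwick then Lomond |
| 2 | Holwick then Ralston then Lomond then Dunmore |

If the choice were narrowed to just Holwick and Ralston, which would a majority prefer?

Holwick

Ballots ranking Holwick above Ralston: 2 + 2 = 4.
Ballots ranking Ralston above Holwick: 7 − 4 = 3.
Holwick wins the head-to-head 4–3.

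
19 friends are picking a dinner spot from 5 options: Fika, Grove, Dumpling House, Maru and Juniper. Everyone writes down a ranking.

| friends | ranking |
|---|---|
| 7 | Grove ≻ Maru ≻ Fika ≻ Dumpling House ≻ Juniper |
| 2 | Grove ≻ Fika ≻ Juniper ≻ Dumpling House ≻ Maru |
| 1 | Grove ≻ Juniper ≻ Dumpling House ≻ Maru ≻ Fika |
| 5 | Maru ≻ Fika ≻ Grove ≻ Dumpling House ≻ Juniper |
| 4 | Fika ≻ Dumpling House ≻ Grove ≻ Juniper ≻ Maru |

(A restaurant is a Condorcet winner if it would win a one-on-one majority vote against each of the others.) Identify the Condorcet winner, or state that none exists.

Grove

Head-to-head results (19 friends):
Fika vs Grove: 5+4 = 9 for Fika, 10 for Grove — Grove by 10–9.
Fika vs Dumpling House: Fika preferred on 7+2+5+4 = 18 ballots; Fika wins 18–1.
Fika vs Maru: 6 to 13, Maru.
Fika vs Juniper: 18 to 1, Fika.
Grove vs Dumpling House: Grove is ranked higher on 7+2+1+5 = 15 ballots, Dumpling House on 4. Grove wins 15–4.
Grove vs Maru: 14 to 5, Grove.
Grove vs Juniper: 19 to 0, Grove.
Dumpling House vs Maru: 2+1+4 = 7 for Dumpling House, 12 for Maru — Maru by 12–7.
Dumpling House vs Juniper: Dumpling House preferred on 7+5+4 = 16 ballots; Dumpling House wins 16–3.
Maru vs Juniper: Maru preferred on 7+5 = 12 ballots; Maru wins 12–7.
Grove defeats every rival head-to-head and is the Condorcet winner.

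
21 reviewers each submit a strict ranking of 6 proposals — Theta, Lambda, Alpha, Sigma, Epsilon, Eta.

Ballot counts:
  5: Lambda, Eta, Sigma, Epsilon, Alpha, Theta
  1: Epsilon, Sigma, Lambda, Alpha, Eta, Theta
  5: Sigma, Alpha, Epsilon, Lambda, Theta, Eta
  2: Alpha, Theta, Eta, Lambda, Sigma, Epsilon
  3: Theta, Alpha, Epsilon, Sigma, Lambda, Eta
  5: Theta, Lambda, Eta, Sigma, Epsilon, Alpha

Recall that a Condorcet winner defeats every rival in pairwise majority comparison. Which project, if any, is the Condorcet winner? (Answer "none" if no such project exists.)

Lambda

Head-to-head results (21 reviewers):
Theta vs Lambda: Lambda wins 11–10.
Theta vs Alpha: Alpha, 13–8.
Theta–Sigma: Sigma 11–10.
Theta vs Epsilon: Epsilon, 11–10.
Theta vs Eta: Theta, 15–6.
Lambda vs Alpha: Lambda wins 11–10.
Lambda vs Sigma: Lambda, 12–9.
Lambda vs Epsilon: Lambda wins 12–9.
Lambda vs Eta: Lambda wins 19–2.
Alpha vs Sigma: Sigma, 16–5.
Alpha vs Epsilon: Epsilon, 11–10.
Alpha vs Eta: Alpha wins 11–10.
Sigma–Epsilon: Sigma 17–4.
Sigma vs Eta: Eta, 12–9.
Epsilon vs Eta: Eta wins 12–9.
Lambda wins every pairwise contest, so Lambda is the Condorcet winner.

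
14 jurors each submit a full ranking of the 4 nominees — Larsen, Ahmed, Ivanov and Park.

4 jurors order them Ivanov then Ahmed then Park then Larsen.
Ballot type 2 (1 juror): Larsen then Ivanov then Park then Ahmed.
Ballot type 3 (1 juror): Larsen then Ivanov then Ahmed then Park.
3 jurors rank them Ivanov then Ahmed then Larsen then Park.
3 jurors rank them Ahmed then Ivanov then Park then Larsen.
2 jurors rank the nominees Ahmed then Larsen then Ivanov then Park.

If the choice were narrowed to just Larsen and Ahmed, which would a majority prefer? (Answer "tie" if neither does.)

Ahmed

Ballots ranking Larsen above Ahmed: 1 + 1 = 2.
Ballots ranking Ahmed above Larsen: 14 − 2 = 12.
Ahmed wins the head-to-head 12–2.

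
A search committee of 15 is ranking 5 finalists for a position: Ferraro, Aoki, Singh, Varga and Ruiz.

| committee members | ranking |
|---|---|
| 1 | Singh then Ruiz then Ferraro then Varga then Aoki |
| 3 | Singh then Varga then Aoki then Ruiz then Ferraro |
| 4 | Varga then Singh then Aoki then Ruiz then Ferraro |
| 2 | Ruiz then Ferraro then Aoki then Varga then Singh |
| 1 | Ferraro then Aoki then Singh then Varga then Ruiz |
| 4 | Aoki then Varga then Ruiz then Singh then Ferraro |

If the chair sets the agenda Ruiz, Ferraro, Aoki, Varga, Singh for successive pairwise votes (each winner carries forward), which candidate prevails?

Varga

Round 1: Ruiz vs Ferraro — 14–1, Ruiz advances.
Round 2: Ruiz vs Aoki — 3–12, Aoki advances.
Round 3: Aoki vs Varga — 7–8, Varga advances.
Round 4: Varga vs Singh — 10–5, Varga advances.
The agenda winner is Varga.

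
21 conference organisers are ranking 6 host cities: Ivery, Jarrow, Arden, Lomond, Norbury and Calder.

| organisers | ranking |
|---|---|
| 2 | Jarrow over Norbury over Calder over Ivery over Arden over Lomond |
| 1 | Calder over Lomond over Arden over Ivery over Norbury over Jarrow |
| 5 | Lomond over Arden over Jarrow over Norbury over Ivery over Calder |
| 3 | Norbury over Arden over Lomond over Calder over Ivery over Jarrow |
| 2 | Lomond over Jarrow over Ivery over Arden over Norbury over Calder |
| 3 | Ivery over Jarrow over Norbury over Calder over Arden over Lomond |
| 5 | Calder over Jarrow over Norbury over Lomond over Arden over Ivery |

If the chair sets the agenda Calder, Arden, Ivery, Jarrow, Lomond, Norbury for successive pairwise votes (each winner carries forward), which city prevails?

Round 1: Calder vs Arden — 11–10, Calder advances.
Round 2: Calder vs Ivery — 11–10, Calder advances.
Round 3: Calder vs Jarrow — 9–12, Jarrow advances.
Round 4: Jarrow vs Lomond — 10–11, Lomond advances.
Round 5: Lomond vs Norbury — 8–13, Norbury advances.
The agenda winner is Norbury.

Norbury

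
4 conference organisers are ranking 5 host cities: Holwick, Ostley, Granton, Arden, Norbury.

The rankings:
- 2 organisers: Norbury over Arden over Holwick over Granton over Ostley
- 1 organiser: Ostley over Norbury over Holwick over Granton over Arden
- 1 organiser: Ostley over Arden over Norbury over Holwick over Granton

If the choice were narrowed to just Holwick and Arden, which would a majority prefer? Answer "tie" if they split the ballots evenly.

Arden

Ballots ranking Holwick above Arden: 1.
Ballots ranking Arden above Holwick: 4 − 1 = 3.
Arden wins the head-to-head 3–1.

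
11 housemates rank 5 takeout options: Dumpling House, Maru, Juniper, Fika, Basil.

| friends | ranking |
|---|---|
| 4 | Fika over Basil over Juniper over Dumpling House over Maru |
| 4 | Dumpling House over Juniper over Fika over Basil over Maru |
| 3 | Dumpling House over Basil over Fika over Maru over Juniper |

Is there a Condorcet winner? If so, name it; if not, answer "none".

Head-to-head results (11 friends):
Dumpling House vs Maru: 11 to 0, Dumpling House.
Dumpling House–Juniper: Dumpling House 7–4.
Dumpling House vs Fika: Dumpling House is ranked higher on 4+3 = 7 ballots, Fika on 4. Dumpling House wins 7–4.
Dumpling House vs Basil: Dumpling House, 7–4.
Maru vs Juniper: Juniper wins 8–3.
Maru–Fika: Fika 11–0.
Maru–Basil: Basil 11–0.
Juniper–Fika: Fika 7–4.
Juniper vs Basil: Basil, 7–4.
Fika vs Basil: Fika wins 8–3.
Dumpling House defeats every rival head-to-head and is the Condorcet winner.

Dumpling House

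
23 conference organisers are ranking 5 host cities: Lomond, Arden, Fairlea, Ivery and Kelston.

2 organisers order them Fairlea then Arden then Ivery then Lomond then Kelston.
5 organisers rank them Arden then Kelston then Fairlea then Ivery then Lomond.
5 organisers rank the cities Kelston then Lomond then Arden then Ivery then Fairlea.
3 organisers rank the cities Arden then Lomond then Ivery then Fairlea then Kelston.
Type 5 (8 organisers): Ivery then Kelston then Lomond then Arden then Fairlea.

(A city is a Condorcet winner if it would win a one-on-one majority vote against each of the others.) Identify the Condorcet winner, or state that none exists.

Pairwise majorities:
Lomond vs Arden: Lomond, 13–10.
Lomond–Fairlea: Lomond 16–7.
Lomond–Ivery: Ivery 15–8.
Lomond–Kelston: Kelston 18–5.
Arden vs Fairlea: Arden, 21–2.
Arden–Ivery: Arden 15–8.
Arden vs Kelston: Kelston, 13–10.
Fairlea vs Ivery: Ivery, 16–7.
Fairlea vs Kelston: Kelston wins 18–5.
Ivery vs Kelston: Ivery wins 13–10.
No city is unbeaten: Lomond loses to Ivery; Arden loses to Lomond; Fairlea loses to Lomond; Ivery loses to Arden; Kelston loses to Ivery. In particular Lomond > Arden > Ivery > Lomond is a majority cycle — no Condorcet winner exists.

none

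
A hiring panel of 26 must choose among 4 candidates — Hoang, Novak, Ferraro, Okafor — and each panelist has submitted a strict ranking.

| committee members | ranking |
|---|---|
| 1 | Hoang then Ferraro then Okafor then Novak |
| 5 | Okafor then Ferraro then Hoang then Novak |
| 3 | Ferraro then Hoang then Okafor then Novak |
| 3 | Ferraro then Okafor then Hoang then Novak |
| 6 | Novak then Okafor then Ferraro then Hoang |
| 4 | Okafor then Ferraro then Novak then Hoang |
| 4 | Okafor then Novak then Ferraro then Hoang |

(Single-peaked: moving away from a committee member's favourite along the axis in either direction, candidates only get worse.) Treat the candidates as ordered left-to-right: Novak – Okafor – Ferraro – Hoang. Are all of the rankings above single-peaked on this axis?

Axis positions: Novak=1, Okafor=2, Ferraro=3, Hoang=4.
Faction 1 (peak Hoang at position 4): ranking walks positions 4-3-2-1, expanding outward from the peak — single-peaked.
Faction 2 (peak Okafor at position 2): ranking walks positions 2-3-4-1, expanding outward from the peak — single-peaked.
Faction 3 (peak Ferraro at position 3): ranking walks positions 3-4-2-1, expanding outward from the peak — single-peaked.
Faction 4 (peak Ferraro at position 3): ranking walks positions 3-2-4-1, expanding outward from the peak — single-peaked.
Faction 5 (peak Novak at position 1): ranking walks positions 1-2-3-4, expanding outward from the peak — single-peaked.
Faction 6 (peak Okafor at position 2): ranking walks positions 2-3-1-4, expanding outward from the peak — single-peaked.
Faction 7 (peak Okafor at position 2): ranking walks positions 2-1-3-4, expanding outward from the peak — single-peaked.
Every ranking is single-peaked on this axis.

yes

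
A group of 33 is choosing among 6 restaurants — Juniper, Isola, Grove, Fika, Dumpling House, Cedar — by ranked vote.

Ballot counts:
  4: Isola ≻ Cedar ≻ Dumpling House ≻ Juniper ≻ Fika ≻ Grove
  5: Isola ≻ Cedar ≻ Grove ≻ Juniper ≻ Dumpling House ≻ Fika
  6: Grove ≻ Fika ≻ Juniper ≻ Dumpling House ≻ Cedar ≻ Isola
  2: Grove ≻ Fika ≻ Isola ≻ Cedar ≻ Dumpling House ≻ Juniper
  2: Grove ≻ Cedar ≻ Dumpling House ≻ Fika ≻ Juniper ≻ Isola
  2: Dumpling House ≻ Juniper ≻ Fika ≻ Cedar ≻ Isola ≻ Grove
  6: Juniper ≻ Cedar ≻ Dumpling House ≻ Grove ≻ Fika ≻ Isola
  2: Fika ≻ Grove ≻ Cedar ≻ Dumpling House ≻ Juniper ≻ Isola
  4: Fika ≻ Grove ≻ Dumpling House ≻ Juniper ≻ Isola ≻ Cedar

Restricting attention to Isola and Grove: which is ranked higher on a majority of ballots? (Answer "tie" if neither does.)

Grove

Ballots ranking Isola above Grove: 4 + 5 + 2 = 11.
Ballots ranking Grove above Isola: 33 − 11 = 22.
Grove wins the head-to-head 22–11.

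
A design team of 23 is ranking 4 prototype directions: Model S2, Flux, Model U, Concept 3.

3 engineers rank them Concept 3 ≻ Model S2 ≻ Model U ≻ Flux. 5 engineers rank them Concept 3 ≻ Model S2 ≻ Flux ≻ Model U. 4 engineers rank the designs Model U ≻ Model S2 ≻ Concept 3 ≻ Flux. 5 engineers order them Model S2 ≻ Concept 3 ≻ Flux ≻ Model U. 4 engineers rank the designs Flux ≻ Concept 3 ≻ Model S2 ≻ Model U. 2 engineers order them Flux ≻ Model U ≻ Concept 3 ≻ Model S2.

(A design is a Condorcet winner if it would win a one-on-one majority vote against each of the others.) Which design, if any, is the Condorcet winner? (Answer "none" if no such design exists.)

Concept 3

Pairwise majorities:
Model S2 vs Flux: Model S2 is ranked higher on 3+5+4+5 = 17 ballots, Flux on 6. Model S2 wins 17–6.
Model S2 vs Model U: 3+5+5+4 = 17 for Model S2, 6 for Model U — Model S2 by 17–6.
Model S2 vs Concept 3: 4+5 = 9 for Model S2, 14 for Concept 3 — Concept 3 by 14–9.
Flux vs Model U: Flux, 16–7.
Flux vs Concept 3: Concept 3, 17–6.
Model U vs Concept 3: 4+2 = 6 for Model U, 17 for Concept 3 — Concept 3 by 17–6.
Only Concept 3 has no losses; Concept 3 is the Condorcet winner.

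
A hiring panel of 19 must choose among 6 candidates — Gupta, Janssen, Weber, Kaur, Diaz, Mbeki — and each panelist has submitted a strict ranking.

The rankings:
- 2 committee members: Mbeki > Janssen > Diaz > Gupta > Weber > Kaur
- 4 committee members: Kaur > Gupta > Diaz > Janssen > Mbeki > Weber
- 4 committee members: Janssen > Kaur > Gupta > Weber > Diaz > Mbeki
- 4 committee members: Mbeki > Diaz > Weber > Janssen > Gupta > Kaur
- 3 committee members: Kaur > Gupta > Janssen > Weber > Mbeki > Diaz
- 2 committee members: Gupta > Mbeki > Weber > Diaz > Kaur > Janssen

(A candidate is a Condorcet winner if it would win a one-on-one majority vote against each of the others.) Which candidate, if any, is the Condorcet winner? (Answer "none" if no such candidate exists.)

Pairwise majorities:
Gupta vs Janssen: Gupta is ranked higher on 4+3+2 = 9 ballots, Janssen on 10. Janssen wins 10–9.
Gupta vs Weber: 15 to 4, Gupta.
Gupta vs Kaur: 8 to 11, Kaur.
Gupta vs Diaz: 13 to 6, Gupta.
Gupta vs Mbeki: Gupta preferred on 4+4+3+2 = 13 ballots; Gupta wins 13–6.
Janssen vs Weber: Janssen preferred on 2+4+4+3 = 13 ballots; Janssen wins 13–6.
Janssen vs Kaur: Janssen preferred on 2+4+4 = 10 ballots; Janssen wins 10–9.
Janssen vs Diaz: Janssen is ranked higher on 2+4+3 = 9 ballots, Diaz on 10. Diaz wins 10–9.
Janssen vs Mbeki: Janssen preferred on 4+4+3 = 11 ballots; Janssen wins 11–8.
Weber vs Kaur: Weber preferred on 2+4+2 = 8 ballots; Kaur wins 11–8.
Weber vs Diaz: 4+3+2 = 9 for Weber, 10 for Diaz — Diaz by 10–9.
Weber vs Mbeki: 7 to 12, Mbeki.
Kaur vs Diaz: 4+4+3 = 11 for Kaur, 8 for Diaz — Kaur by 11–8.
Kaur vs Mbeki: Kaur preferred on 4+4+3 = 11 ballots; Kaur wins 11–8.
Diaz vs Mbeki: Diaz is ranked higher on 4+4 = 8 ballots, Mbeki on 11. Mbeki wins 11–8.
No candidate is unbeaten: Gupta loses to Janssen; Janssen loses to Diaz; Weber loses to Gupta; Kaur loses to Janssen; Diaz loses to Gupta; Mbeki loses to Gupta. In particular Gupta > Diaz > Janssen > Gupta is a majority cycle — no Condorcet winner exists.

none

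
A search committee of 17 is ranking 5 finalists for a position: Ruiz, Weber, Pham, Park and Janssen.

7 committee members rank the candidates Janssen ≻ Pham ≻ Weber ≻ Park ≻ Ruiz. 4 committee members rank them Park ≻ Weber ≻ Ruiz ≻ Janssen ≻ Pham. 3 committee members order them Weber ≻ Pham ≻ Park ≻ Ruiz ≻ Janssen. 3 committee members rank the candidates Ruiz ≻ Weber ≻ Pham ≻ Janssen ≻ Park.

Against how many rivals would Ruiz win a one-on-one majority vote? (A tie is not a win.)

1

Ruiz against each rival (17 committee members):
Ruiz–Weber: Weber 14–3.
Ruiz vs Pham: 4+3 = 7 for Ruiz, 10 for Pham — Pham by 10–7.
Ruiz vs Park: Ruiz preferred on 3 ballots; Park wins 14–3.
Ruiz vs Janssen: 10 to 7, Ruiz.
Ruiz beats Janssen; loses to Weber, Pham, Park — 1 pairwise win.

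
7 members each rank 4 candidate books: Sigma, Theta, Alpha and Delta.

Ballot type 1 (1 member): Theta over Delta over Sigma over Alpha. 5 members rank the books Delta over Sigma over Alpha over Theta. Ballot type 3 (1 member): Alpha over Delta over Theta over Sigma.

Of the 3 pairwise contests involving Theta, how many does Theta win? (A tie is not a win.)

Theta against each rival (7 members):
Theta vs Sigma: Sigma wins 5–2.
Theta vs Alpha: Alpha, 6–1.
Theta vs Delta: Theta is ranked higher on 1 ballot, Delta on 6. Delta wins 6–1.
Theta beats no one; loses to Sigma, Alpha, Delta — 0 pairwise wins.

0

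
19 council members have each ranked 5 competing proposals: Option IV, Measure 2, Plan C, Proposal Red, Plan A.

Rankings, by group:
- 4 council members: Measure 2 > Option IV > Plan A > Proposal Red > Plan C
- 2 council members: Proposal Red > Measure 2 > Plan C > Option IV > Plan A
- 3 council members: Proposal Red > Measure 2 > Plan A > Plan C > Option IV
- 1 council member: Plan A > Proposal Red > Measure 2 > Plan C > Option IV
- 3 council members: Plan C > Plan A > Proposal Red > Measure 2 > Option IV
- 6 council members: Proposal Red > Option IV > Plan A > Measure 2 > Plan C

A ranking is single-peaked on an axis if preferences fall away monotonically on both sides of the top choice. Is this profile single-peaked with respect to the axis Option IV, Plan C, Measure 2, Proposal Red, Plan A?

Axis positions: Option IV=1, Plan C=2, Measure 2=3, Proposal Red=4, Plan A=5.
Group 1: ranking walks positions 3-1-5-4-2; Option IV is ranked above Plan C even though Plan C lies between Option IV and the peak Measure 2 on the axis — preferences dip and rise again. Not single-peaked.
Group 2 (peak Proposal Red at position 4): ranking walks positions 4-3-2-1-5, expanding outward from the peak — single-peaked.
Group 3 (peak Proposal Red at position 4): ranking walks positions 4-3-5-2-1, expanding outward from the peak — single-peaked.
Group 4 (peak Plan A at position 5): ranking walks positions 5-4-3-2-1, expanding outward from the peak — single-peaked.
Group 5: ranking walks positions 2-5-4-3-1; Plan A is ranked above Measure 2 even though Measure 2 lies between Plan A and the peak Plan C on the axis — preferences dip and rise again. Not single-peaked.
Group 6: ranking walks positions 4-1-5-3-2; Option IV is ranked above Measure 2 even though Measure 2 lies between Option IV and the peak Proposal Red on the axis — preferences dip and rise again. Not single-peaked.
Group 1 violates single-peakedness, so the profile is not single-peaked on this axis.

no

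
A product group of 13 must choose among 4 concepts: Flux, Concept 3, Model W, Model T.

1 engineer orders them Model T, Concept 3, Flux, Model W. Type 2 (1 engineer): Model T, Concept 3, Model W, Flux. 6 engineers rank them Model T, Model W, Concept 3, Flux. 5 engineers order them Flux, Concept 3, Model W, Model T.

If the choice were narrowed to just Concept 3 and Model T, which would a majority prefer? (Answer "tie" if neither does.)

Ballots ranking Concept 3 above Model T: 5.
Ballots ranking Model T above Concept 3: 13 − 5 = 8.
Model T wins the head-to-head 8–5.

Model T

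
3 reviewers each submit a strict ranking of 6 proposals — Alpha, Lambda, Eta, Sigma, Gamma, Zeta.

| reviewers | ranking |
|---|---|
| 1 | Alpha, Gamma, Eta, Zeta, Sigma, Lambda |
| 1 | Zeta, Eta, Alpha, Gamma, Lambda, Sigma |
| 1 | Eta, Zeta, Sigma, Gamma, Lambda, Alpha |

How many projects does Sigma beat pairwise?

1

Sigma against each rival (3 reviewers):
Sigma vs Alpha: Alpha, 2–1.
Sigma vs Lambda: Sigma preferred on 1+1 = 2 ballots; Sigma wins 2–1.
Sigma vs Eta: Eta wins 3–0.
Sigma vs Gamma: Gamma wins 2–1.
Sigma vs Zeta: Zeta, 3–0.
Sigma beats Lambda; loses to Alpha, Eta, Gamma, Zeta — 1 pairwise win.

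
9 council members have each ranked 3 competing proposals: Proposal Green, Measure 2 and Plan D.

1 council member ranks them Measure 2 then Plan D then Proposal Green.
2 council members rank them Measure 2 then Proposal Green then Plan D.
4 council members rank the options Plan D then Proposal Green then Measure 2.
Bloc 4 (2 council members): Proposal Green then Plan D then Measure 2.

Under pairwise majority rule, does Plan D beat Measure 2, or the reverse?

Plan D

Ballots ranking Plan D above Measure 2: 4 + 2 = 6.
Ballots ranking Measure 2 above Plan D: 9 − 6 = 3.
Plan D wins the head-to-head 6–3.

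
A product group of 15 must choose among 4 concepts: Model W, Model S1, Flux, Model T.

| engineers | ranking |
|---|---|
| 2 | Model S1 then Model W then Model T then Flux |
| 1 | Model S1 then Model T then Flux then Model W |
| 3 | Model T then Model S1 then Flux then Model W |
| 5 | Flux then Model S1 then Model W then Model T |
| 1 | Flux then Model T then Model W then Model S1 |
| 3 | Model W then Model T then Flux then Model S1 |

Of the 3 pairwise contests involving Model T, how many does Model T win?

1

Model T against each rival (15 engineers):
Model T vs Model W: 1+3+1 = 5 for Model T, 10 for Model W — Model W by 10–5.
Model T vs Model S1: Model T is ranked higher on 3+1+3 = 7 ballots, Model S1 on 8. Model S1 wins 8–7.
Model T vs Flux: 9 to 6, Model T.
Model T beats Flux; loses to Model W, Model S1 — 1 pairwise win.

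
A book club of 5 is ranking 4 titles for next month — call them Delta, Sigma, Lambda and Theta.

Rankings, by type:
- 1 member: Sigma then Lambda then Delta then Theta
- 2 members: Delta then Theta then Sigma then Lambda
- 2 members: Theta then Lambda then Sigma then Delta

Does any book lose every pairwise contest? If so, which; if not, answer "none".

Pairwise majorities:
Delta–Sigma: Sigma 3–2.
Delta vs Lambda: Lambda wins 3–2.
Delta vs Theta: 3 to 2, Delta.
Sigma vs Lambda: Sigma wins 3–2.
Sigma vs Theta: Theta wins 4–1.
Lambda vs Theta: 1 to 4, Theta.
No book is winless: Delta beats Theta; Sigma beats Delta; Lambda beats Delta; Theta beats Sigma. There is no Condorcet loser.

none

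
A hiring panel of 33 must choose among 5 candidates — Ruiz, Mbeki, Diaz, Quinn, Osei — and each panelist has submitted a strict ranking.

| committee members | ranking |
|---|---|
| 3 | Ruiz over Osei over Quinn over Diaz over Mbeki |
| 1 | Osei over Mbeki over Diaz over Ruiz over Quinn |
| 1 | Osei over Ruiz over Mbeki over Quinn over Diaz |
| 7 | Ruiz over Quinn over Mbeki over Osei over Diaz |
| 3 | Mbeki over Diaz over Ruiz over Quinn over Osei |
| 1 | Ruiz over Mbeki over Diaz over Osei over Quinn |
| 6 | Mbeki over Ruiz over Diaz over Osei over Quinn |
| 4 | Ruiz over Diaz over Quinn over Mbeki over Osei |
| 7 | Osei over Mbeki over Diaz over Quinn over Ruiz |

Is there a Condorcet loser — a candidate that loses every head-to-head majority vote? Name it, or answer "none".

Quinn

Head-to-head results (33 committee members):
Ruiz vs Mbeki: 3+1+7+1+4 = 16 for Ruiz, 17 for Mbeki — Mbeki by 17–16.
Ruiz–Diaz: Ruiz 22–11.
Ruiz–Quinn: Ruiz 26–7.
Ruiz vs Osei: 3+7+3+1+6+4 = 24 for Ruiz, 9 for Osei — Ruiz by 24–9.
Mbeki vs Diaz: Mbeki is ranked higher on 26 ballots, Diaz on 7. Mbeki wins 26–7.
Mbeki vs Quinn: Mbeki wins 19–14.
Mbeki vs Osei: 7+3+1+6+4 = 21 for Mbeki, 12 for Osei — Mbeki by 21–12.
Diaz vs Quinn: Diaz, 22–11.
Diaz vs Osei: Osei wins 19–14.
Quinn vs Osei: Quinn is ranked higher on 7+3+4 = 14 ballots, Osei on 19. Osei wins 19–14.
Quinn loses to every other candidate — it is the Condorcet loser.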